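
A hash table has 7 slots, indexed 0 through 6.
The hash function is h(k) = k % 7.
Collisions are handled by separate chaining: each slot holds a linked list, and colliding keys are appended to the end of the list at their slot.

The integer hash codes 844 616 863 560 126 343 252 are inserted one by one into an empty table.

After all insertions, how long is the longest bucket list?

844 → bucket 4
616 → bucket 0
863 → bucket 2
560 → bucket 0 (collision)
126 → bucket 0 (collision)
343 → bucket 0 (collision)
252 → bucket 0 (collision)
Final buckets:
0: 616 -> 560 -> 126 -> 343 -> 252
1: —
2: 863
3: —
4: 844
5: —
6: —

5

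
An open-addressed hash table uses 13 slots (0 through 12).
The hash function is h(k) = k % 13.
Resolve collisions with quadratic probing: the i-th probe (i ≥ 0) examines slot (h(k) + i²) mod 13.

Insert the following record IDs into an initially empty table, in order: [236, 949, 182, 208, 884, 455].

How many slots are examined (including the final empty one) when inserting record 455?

236: h=2 => slot 2
949: h=0 => slot 0
182: h=0, probe 0,1 => slot 1
208: h=0, probe 0,1,4 => slot 4
884: h=0, probe 0,1,4,9 => slot 9
455: h=0, probe 0,1,4,9,3 => slot 3
Table: [949, 182, 236, 455, 208, _, _, _, _, 884, _, _, _]

5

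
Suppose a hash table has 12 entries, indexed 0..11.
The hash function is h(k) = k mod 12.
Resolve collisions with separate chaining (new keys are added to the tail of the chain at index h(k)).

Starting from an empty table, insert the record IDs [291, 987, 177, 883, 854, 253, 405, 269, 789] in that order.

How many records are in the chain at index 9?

Insert 291: h=3, bucket 3 empty → new chain.
Insert 987: h=3, bucket 3 nonempty → append to chain.
Insert 177: h=9, bucket 9 empty → new chain.
Insert 883: h=7, bucket 7 empty → new chain.
Insert 854: h=2, bucket 2 empty → new chain.
Insert 253: h=1, bucket 1 empty → new chain.
Insert 405: h=9, bucket 9 nonempty → append to chain.
Insert 269: h=5, bucket 5 empty → new chain.
Insert 789: h=9, bucket 9 nonempty → append to chain.
Final buckets:
0: .
1: 253
2: 854
3: 291 -> 987
4: .
5: 269
6: .
7: 883
8: .
9: 177 -> 405 -> 789
10: .
11: .

3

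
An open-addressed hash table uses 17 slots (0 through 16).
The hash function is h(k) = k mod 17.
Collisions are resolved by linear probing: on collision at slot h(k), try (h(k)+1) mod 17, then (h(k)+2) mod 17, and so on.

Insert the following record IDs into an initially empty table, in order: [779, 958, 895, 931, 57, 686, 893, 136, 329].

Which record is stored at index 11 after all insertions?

779 hashes to 14; slot 14 is free → place at 14.
958 hashes to 6; slot 6 is free → place at 6.
895 hashes to 11; slot 11 is free → place at 11.
931 hashes to 13; slot 13 is free → place at 13.
57 hashes to 6; 6 taken → place at 7.
686 hashes to 6; 6,7 taken → place at 8.
893 hashes to 9; slot 9 is free → place at 9.
136 hashes to 0; slot 0 is free → place at 0.
329 hashes to 6; 6,7,8,9 taken → place at 10.
Table: [136, _, _, _, _, _, 958, 57, 686, 893, 329, 895, _, 931, 779, _, _]

895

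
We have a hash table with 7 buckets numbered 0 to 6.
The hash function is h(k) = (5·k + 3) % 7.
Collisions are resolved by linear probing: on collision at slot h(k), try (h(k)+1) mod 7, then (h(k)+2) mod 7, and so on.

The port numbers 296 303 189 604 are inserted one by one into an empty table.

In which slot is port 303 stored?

296 hashes to 6; slot 6 is free -> place at 6.
303 hashes to 6; 6 taken -> place at 0.
189 hashes to 3; slot 3 is free -> place at 3.
604 hashes to 6; 6,0 taken -> place at 1.
Table: [303, 604, ∅, 189, ∅, ∅, 296]

0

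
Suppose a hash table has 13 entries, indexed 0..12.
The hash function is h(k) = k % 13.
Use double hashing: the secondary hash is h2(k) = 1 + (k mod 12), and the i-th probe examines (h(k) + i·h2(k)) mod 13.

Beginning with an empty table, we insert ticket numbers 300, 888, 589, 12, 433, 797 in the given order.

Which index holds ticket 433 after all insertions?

Insert 300: h=1, slot 1 empty => index 1.
Insert 888: h=4, slot 4 empty => index 4.
Insert 589: h=4, h2=2, slot 4 occupied => index 6.
Insert 12: h=12, slot 12 empty => index 12.
Insert 433: h=4, h2=2, slots 4,6 occupied => index 8.
Insert 797: h=4, h2=6, slot 4 occupied => index 10.
Table: [—, 300, —, —, 888, —, 589, —, 433, —, 797, —, 12]

8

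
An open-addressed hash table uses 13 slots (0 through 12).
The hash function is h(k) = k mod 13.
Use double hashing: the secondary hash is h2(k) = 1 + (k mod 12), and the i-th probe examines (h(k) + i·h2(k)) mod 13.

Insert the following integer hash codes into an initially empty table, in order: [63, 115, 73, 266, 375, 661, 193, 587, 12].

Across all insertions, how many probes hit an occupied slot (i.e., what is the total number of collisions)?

63 hashes to 11; slot 11 is free → place at 11.
115 hashes to 11, h2=8; 11 taken → place at 6.
73 hashes to 8; slot 8 is free → place at 8.
266 hashes to 6, h2=3; 6 taken → place at 9.
375 hashes to 11, h2=4; 11 taken → place at 2.
661 hashes to 11, h2=2; 11 taken → place at 0.
193 hashes to 11, h2=2; 11,0,2 taken → place at 4.
587 hashes to 2, h2=12; 2 taken → place at 1.
12 hashes to 12; slot 12 is free → place at 12.
Table: [661, 587, 375, ∅, 193, ∅, 115, ∅, 73, 266, ∅, 63, 12]

8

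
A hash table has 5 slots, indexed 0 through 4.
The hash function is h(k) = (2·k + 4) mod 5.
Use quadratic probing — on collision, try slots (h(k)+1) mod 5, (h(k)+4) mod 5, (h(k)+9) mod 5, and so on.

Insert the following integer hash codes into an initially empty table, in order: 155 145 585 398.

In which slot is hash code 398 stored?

1

155: h=4 -> slot 4
145: h=4, probe 4,0 -> slot 0
585: h=4, probe 4,0,3 -> slot 3
398: h=0, probe 0,1 -> slot 1
Table: [145, 398, ∅, 585, 155]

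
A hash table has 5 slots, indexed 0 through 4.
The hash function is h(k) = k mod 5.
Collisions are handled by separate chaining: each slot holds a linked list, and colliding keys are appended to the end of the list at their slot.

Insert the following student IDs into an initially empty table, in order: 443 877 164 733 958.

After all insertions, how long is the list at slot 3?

3

Insert 443: h=3, bucket 3 empty -> new chain.
Insert 877: h=2, bucket 2 empty -> new chain.
Insert 164: h=4, bucket 4 empty -> new chain.
Insert 733: h=3, bucket 3 nonempty -> append to chain.
Insert 958: h=3, bucket 3 nonempty -> append to chain.
Final buckets:
0: —
1: —
2: 877
3: 443 -> 733 -> 958
4: 164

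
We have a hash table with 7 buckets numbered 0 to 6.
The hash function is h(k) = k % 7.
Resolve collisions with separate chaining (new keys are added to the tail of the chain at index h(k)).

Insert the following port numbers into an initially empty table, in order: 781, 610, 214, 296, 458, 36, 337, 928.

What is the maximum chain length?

3

781 -> bucket 4
610 -> bucket 1
214 -> bucket 4 (collision)
296 -> bucket 2
458 -> bucket 3
36 -> bucket 1 (collision)
337 -> bucket 1 (collision)
928 -> bucket 4 (collision)
Final buckets:
0: -
1: 610 -> 36 -> 337
2: 296
3: 458
4: 781 -> 214 -> 928
5: -
6: -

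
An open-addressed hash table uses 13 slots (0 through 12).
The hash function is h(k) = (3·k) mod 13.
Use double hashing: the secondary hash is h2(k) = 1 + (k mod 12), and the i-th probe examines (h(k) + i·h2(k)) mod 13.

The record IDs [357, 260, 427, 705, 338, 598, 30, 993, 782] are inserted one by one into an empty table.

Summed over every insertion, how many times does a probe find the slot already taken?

2

357 hashes to 5; slot 5 is free => place at 5.
260 hashes to 0; slot 0 is free => place at 0.
427 hashes to 7; slot 7 is free => place at 7.
705 hashes to 9; slot 9 is free => place at 9.
338 hashes to 0, h2=3; 0 taken => place at 3.
598 hashes to 0, h2=11; 0 taken => place at 11.
30 hashes to 12; slot 12 is free => place at 12.
993 hashes to 2; slot 2 is free => place at 2.
782 hashes to 6; slot 6 is free => place at 6.
Table: [260, -, 993, 338, -, 357, 782, 427, -, 705, -, 598, 30]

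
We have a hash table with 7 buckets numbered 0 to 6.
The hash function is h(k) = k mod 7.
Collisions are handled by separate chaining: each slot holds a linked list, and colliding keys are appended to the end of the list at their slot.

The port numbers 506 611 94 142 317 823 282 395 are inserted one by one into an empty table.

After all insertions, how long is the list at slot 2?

5

506 -> bucket 2
611 -> bucket 2 (collision)
94 -> bucket 3
142 -> bucket 2 (collision)
317 -> bucket 2 (collision)
823 -> bucket 4
282 -> bucket 2 (collision)
395 -> bucket 3 (collision)
Final buckets:
0: -
1: -
2: 506 -> 611 -> 142 -> 317 -> 282
3: 94 -> 395
4: 823
5: -
6: -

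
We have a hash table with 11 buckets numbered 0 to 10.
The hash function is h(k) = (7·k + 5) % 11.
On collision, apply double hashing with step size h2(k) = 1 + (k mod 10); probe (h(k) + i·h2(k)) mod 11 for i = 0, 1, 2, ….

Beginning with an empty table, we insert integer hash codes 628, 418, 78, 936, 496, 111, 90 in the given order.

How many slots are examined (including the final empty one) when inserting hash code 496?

3

628: h=1 -> slot 1
418: h=5 -> slot 5
78: h=1, h2=9, probe 1,10 -> slot 10
936: h=1, h2=7, probe 1,8 -> slot 8
496: h=1, h2=7, probe 1,8,4 -> slot 4
111: h=1, h2=2, probe 1,3 -> slot 3
90: h=8, h2=1, probe 8,9 -> slot 9
Table: [-, 628, -, 111, 496, 418, -, -, 936, 90, 78]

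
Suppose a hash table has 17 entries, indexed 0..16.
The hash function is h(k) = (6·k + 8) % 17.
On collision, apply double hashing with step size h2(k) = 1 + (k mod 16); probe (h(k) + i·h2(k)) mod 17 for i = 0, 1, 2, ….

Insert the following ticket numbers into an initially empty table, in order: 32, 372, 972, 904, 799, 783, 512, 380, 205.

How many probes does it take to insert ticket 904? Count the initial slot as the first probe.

3

Insert 32: h=13, slot 13 empty -> index 13.
Insert 372: h=13, h2=5, slot 13 occupied -> index 1.
Insert 972: h=9, slot 9 empty -> index 9.
Insert 904: h=9, h2=9, slots 9,1 occupied -> index 10.
Insert 799: h=8, slot 8 empty -> index 8.
Insert 783: h=14, slot 14 empty -> index 14.
Insert 512: h=3, slot 3 empty -> index 3.
Insert 380: h=10, h2=13, slot 10 occupied -> index 6.
Insert 205: h=14, h2=14, slot 14 occupied -> index 11.
Table: [—, 372, —, 512, —, —, 380, —, 799, 972, 904, 205, —, 32, 783, —, —]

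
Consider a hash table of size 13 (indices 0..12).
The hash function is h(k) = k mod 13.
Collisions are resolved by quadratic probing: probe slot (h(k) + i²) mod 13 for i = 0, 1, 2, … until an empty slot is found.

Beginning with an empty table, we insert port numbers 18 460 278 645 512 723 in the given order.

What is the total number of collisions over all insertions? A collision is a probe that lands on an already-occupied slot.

8

18 hashes to 5; slot 5 is free => place at 5.
460 hashes to 5; 5 taken => place at 6.
278 hashes to 5; 5,6 taken => place at 9.
645 hashes to 8; slot 8 is free => place at 8.
512 hashes to 5; 5,6,9 taken => place at 1.
723 hashes to 8; 8,9 taken => place at 12.
Table: [-, 512, -, -, -, 18, 460, -, 645, 278, -, -, 723]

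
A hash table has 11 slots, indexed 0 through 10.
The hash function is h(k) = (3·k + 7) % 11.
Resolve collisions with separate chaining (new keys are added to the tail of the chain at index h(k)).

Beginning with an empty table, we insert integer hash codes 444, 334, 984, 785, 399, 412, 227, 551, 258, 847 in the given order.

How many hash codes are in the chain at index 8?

Insert 444: h=8, bucket 8 empty -> new chain.
Insert 334: h=8, bucket 8 nonempty -> append to chain.
Insert 984: h=0, bucket 0 empty -> new chain.
Insert 785: h=8, bucket 8 nonempty -> append to chain.
Insert 399: h=5, bucket 5 empty -> new chain.
Insert 412: h=0, bucket 0 nonempty -> append to chain.
Insert 227: h=6, bucket 6 empty -> new chain.
Insert 551: h=10, bucket 10 empty -> new chain.
Insert 258: h=0, bucket 0 nonempty -> append to chain.
Insert 847: h=7, bucket 7 empty -> new chain.
Final buckets:
0: 984 -> 412 -> 258
1: .
2: .
3: .
4: .
5: 399
6: 227
7: 847
8: 444 -> 334 -> 785
9: .
10: 551

3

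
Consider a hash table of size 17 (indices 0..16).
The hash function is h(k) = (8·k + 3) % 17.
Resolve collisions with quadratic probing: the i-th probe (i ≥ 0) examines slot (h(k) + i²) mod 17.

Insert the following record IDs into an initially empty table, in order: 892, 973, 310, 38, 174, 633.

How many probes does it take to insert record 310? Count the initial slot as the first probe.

2

892 hashes to 16; slot 16 is free => place at 16.
973 hashes to 1; slot 1 is free => place at 1.
310 hashes to 1; 1 taken => place at 2.
38 hashes to 1; 1,2 taken => place at 5.
174 hashes to 1; 1,2,5 taken => place at 10.
633 hashes to 1; 1,2,5,10 taken => place at 0.
Table: [633, 973, 310, ∅, ∅, 38, ∅, ∅, ∅, ∅, 174, ∅, ∅, ∅, ∅, ∅, 892]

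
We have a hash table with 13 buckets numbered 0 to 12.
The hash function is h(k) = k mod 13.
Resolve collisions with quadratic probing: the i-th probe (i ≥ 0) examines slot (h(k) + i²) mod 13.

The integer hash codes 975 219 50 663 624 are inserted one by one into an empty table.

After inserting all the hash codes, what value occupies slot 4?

624

Insert 975: h=0, slot 0 empty => index 0.
Insert 219: h=11, slot 11 empty => index 11.
Insert 50: h=11, slot 11 occupied => index 12.
Insert 663: h=0, slot 0 occupied => index 1.
Insert 624: h=0, slots 0,1 occupied => index 4.
Table: [975, 663, -, -, 624, -, -, -, -, -, -, 219, 50]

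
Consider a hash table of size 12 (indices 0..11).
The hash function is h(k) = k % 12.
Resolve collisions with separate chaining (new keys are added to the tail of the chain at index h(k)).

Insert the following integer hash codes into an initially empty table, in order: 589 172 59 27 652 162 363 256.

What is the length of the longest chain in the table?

3

Insert 589: h=1, bucket 1 empty → new chain.
Insert 172: h=4, bucket 4 empty → new chain.
Insert 59: h=11, bucket 11 empty → new chain.
Insert 27: h=3, bucket 3 empty → new chain.
Insert 652: h=4, bucket 4 nonempty → append to chain.
Insert 162: h=6, bucket 6 empty → new chain.
Insert 363: h=3, bucket 3 nonempty → append to chain.
Insert 256: h=4, bucket 4 nonempty → append to chain.
Final buckets:
0: ∅
1: 589
2: ∅
3: 27 -> 363
4: 172 -> 652 -> 256
5: ∅
6: 162
7: ∅
8: ∅
9: ∅
10: ∅
11: 59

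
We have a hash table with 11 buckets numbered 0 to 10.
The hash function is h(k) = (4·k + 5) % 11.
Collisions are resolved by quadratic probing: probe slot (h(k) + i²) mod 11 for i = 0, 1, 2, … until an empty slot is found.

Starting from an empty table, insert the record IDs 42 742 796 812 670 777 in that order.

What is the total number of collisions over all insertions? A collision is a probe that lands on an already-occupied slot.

Insert 42: h=8, slot 8 empty => index 8.
Insert 742: h=3, slot 3 empty => index 3.
Insert 796: h=10, slot 10 empty => index 10.
Insert 812: h=8, slot 8 occupied => index 9.
Insert 670: h=1, slot 1 empty => index 1.
Insert 777: h=0, slot 0 empty => index 0.
Table: [777, 670, —, 742, —, —, —, —, 42, 812, 796]

1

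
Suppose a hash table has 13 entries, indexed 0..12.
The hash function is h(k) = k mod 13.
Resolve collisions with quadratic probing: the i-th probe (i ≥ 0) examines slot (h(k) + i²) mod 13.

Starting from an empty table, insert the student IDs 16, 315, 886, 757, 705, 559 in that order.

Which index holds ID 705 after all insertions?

12

Insert 16: h=3, slot 3 empty => index 3.
Insert 315: h=3, slot 3 occupied => index 4.
Insert 886: h=2, slot 2 empty => index 2.
Insert 757: h=3, slots 3,4 occupied => index 7.
Insert 705: h=3, slots 3,4,7 occupied => index 12.
Insert 559: h=0, slot 0 empty => index 0.
Table: [559, —, 886, 16, 315, —, —, 757, —, —, —, —, 705]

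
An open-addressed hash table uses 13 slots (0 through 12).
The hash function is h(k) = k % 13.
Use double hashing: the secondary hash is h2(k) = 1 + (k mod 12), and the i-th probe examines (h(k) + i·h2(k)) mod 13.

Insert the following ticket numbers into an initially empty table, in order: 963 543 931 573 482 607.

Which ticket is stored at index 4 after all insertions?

963 hashes to 1; slot 1 is free => place at 1.
543 hashes to 10; slot 10 is free => place at 10.
931 hashes to 8; slot 8 is free => place at 8.
573 hashes to 1, h2=10; 1 taken => place at 11.
482 hashes to 1, h2=3; 1 taken => place at 4.
607 hashes to 9; slot 9 is free => place at 9.
Table: [., 963, ., ., 482, ., ., ., 931, 607, 543, 573, .]

482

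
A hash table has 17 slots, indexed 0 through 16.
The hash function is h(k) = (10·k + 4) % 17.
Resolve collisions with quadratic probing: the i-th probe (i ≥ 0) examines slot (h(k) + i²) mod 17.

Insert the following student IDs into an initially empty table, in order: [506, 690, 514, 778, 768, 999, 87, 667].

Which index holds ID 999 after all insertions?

7

506 hashes to 15; slot 15 is free → place at 15.
690 hashes to 2; slot 2 is free → place at 2.
514 hashes to 10; slot 10 is free → place at 10.
778 hashes to 15; 15 taken → place at 16.
768 hashes to 0; slot 0 is free → place at 0.
999 hashes to 15; 15,16,2 taken → place at 7.
87 hashes to 7; 7 taken → place at 8.
667 hashes to 10; 10 taken → place at 11.
Table: [768, _, 690, _, _, _, _, 999, 87, _, 514, 667, _, _, _, 506, 778]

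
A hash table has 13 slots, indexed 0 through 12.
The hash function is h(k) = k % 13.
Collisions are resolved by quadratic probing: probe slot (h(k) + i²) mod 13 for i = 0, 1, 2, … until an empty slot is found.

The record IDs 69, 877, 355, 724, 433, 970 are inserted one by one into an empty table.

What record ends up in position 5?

355

Insert 69: h=4, slot 4 empty → index 4.
Insert 877: h=6, slot 6 empty → index 6.
Insert 355: h=4, slot 4 occupied → index 5.
Insert 724: h=9, slot 9 empty → index 9.
Insert 433: h=4, slots 4,5 occupied → index 8.
Insert 970: h=8, slots 8,9 occupied → index 12.
Table: [_, _, _, _, 69, 355, 877, _, 433, 724, _, _, 970]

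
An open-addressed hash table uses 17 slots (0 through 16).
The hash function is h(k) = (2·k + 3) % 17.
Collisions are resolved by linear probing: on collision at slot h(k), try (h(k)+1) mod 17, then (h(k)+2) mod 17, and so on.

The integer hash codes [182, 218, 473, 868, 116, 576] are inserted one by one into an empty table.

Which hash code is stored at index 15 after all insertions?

473

Insert 182: h=10, slot 10 empty → index 10.
Insert 218: h=14, slot 14 empty → index 14.
Insert 473: h=14, slot 14 occupied → index 15.
Insert 868: h=5, slot 5 empty → index 5.
Insert 116: h=14, slots 14,15 occupied → index 16.
Insert 576: h=16, slot 16 occupied → index 0.
Table: [576, -, -, -, -, 868, -, -, -, -, 182, -, -, -, 218, 473, 116]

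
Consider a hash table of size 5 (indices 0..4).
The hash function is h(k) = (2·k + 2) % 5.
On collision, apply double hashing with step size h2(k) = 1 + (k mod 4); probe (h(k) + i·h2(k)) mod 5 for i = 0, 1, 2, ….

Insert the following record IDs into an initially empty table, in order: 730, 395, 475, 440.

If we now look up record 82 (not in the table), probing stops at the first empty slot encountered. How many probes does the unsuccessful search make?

2

730 hashes to 2; slot 2 is free → place at 2.
395 hashes to 2, h2=4; 2 taken → place at 1.
475 hashes to 2, h2=4; 2,1 taken → place at 0.
440 hashes to 2, h2=1; 2 taken → place at 3.
Table: [475, 395, 730, 440, _]
Lookup 82: h=1, h2=3, probe 1,4 → slot 4 empty, not found.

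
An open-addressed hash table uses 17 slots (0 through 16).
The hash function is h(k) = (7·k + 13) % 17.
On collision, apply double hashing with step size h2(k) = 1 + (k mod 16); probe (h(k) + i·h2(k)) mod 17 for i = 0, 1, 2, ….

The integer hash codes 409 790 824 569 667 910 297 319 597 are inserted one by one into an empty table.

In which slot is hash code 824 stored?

10

Insert 409: h=3, slot 3 empty => index 3.
Insert 790: h=1, slot 1 empty => index 1.
Insert 824: h=1, h2=9, slot 1 occupied => index 10.
Insert 569: h=1, h2=10, slot 1 occupied => index 11.
Insert 667: h=7, slot 7 empty => index 7.
Insert 910: h=8, slot 8 empty => index 8.
Insert 297: h=1, h2=10, slots 1,11 occupied => index 4.
Insert 319: h=2, slot 2 empty => index 2.
Insert 597: h=10, h2=6, slot 10 occupied => index 16.
Table: [—, 790, 319, 409, 297, —, —, 667, 910, —, 824, 569, —, —, —, —, 597]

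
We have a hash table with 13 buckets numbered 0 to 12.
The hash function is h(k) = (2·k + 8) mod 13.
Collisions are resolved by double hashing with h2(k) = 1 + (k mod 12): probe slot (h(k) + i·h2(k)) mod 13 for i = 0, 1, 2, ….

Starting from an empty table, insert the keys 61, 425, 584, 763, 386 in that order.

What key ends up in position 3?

Insert 61: h=0, slot 0 empty -> index 0.
Insert 425: h=0, h2=6, slot 0 occupied -> index 6.
Insert 584: h=6, h2=9, slot 6 occupied -> index 2.
Insert 763: h=0, h2=8, slot 0 occupied -> index 8.
Insert 386: h=0, h2=3, slot 0 occupied -> index 3.
Table: [61, ., 584, 386, ., ., 425, ., 763, ., ., ., .]

386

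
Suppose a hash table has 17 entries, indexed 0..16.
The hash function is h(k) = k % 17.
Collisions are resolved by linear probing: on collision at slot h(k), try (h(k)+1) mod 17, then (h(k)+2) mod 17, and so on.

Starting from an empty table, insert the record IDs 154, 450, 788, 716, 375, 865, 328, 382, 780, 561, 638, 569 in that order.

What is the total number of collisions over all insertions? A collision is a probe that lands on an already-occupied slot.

154: h=1 => slot 1
450: h=8 => slot 8
788: h=6 => slot 6
716: h=2 => slot 2
375: h=1, probe 1,2,3 => slot 3
865: h=15 => slot 15
328: h=5 => slot 5
382: h=8, probe 8,9 => slot 9
780: h=15, probe 15,16 => slot 16
561: h=0 => slot 0
638: h=9, probe 9,10 => slot 10
569: h=8, probe 8,9,10,11 => slot 11
Table: [561, 154, 716, 375, -, 328, 788, -, 450, 382, 638, 569, -, -, -, 865, 780]

8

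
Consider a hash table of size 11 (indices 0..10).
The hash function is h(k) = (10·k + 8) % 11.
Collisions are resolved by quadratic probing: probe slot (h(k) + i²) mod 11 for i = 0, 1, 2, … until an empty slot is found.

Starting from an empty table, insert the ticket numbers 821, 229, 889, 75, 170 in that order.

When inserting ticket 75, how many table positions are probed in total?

3

Insert 821: h=1, slot 1 empty => index 1.
Insert 229: h=10, slot 10 empty => index 10.
Insert 889: h=10, slot 10 occupied => index 0.
Insert 75: h=10, slots 10,0 occupied => index 3.
Insert 170: h=3, slot 3 occupied => index 4.
Table: [889, 821, ., 75, 170, ., ., ., ., ., 229]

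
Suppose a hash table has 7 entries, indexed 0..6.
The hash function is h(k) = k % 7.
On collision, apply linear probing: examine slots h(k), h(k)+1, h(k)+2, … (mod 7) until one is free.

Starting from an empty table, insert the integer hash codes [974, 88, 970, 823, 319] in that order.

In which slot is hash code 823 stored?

974: h=1 -> slot 1
88: h=4 -> slot 4
970: h=4, probe 4,5 -> slot 5
823: h=4, probe 4,5,6 -> slot 6
319: h=4, probe 4,5,6,0 -> slot 0
Table: [319, 974, ∅, ∅, 88, 970, 823]

6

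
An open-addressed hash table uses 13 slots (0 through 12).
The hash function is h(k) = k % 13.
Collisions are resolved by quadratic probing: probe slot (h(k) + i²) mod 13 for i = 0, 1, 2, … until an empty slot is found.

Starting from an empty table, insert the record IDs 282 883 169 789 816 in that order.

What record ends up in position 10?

789

Insert 282: h=9, slot 9 empty -> index 9.
Insert 883: h=12, slot 12 empty -> index 12.
Insert 169: h=0, slot 0 empty -> index 0.
Insert 789: h=9, slot 9 occupied -> index 10.
Insert 816: h=10, slot 10 occupied -> index 11.
Table: [169, ∅, ∅, ∅, ∅, ∅, ∅, ∅, ∅, 282, 789, 816, 883]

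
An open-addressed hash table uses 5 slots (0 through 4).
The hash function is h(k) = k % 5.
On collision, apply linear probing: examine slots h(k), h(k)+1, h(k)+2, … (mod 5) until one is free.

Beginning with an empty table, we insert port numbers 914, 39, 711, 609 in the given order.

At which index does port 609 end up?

2

914 hashes to 4; slot 4 is free -> place at 4.
39 hashes to 4; 4 taken -> place at 0.
711 hashes to 1; slot 1 is free -> place at 1.
609 hashes to 4; 4,0,1 taken -> place at 2.
Table: [39, 711, 609, ∅, 914]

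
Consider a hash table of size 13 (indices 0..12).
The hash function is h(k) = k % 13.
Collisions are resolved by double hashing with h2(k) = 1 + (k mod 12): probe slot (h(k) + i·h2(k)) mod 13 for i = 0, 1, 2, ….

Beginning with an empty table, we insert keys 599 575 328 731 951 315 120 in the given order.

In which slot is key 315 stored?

7

599 hashes to 1; slot 1 is free → place at 1.
575 hashes to 3; slot 3 is free → place at 3.
328 hashes to 3, h2=5; 3 taken → place at 8.
731 hashes to 3, h2=12; 3 taken → place at 2.
951 hashes to 2, h2=4; 2 taken → place at 6.
315 hashes to 3, h2=4; 3 taken → place at 7.
120 hashes to 3, h2=1; 3 taken → place at 4.
Table: [—, 599, 731, 575, 120, —, 951, 315, 328, —, —, —, —]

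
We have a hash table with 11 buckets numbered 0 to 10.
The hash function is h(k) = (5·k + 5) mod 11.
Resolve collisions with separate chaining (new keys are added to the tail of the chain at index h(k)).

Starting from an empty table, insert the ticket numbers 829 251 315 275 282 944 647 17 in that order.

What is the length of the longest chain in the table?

3

Insert 829: h=3, bucket 3 empty -> new chain.
Insert 251: h=6, bucket 6 empty -> new chain.
Insert 315: h=7, bucket 7 empty -> new chain.
Insert 275: h=5, bucket 5 empty -> new chain.
Insert 282: h=7, bucket 7 nonempty -> append to chain.
Insert 944: h=6, bucket 6 nonempty -> append to chain.
Insert 647: h=6, bucket 6 nonempty -> append to chain.
Insert 17: h=2, bucket 2 empty -> new chain.
Final buckets:
0: ∅
1: ∅
2: 17
3: 829
4: ∅
5: 275
6: 251 -> 944 -> 647
7: 315 -> 282
8: ∅
9: ∅
10: ∅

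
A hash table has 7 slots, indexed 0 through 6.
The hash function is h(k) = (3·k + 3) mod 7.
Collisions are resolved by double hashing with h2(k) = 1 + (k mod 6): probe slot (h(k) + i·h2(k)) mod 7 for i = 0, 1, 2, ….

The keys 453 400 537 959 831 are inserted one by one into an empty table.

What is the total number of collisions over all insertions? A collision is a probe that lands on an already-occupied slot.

3

453 hashes to 4; slot 4 is free -> place at 4.
400 hashes to 6; slot 6 is free -> place at 6.
537 hashes to 4, h2=4; 4 taken -> place at 1.
959 hashes to 3; slot 3 is free -> place at 3.
831 hashes to 4, h2=4; 4,1 taken -> place at 5.
Table: [_, 537, _, 959, 453, 831, 400]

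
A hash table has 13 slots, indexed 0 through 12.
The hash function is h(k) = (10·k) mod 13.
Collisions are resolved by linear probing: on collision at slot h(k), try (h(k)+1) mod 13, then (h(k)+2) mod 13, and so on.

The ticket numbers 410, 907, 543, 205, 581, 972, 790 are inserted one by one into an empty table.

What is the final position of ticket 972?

0

410 hashes to 5; slot 5 is free -> place at 5.
907 hashes to 9; slot 9 is free -> place at 9.
543 hashes to 9; 9 taken -> place at 10.
205 hashes to 9; 9,10 taken -> place at 11.
581 hashes to 12; slot 12 is free -> place at 12.
972 hashes to 9; 9,10,11,12 taken -> place at 0.
790 hashes to 9; 9,10,11,12,0 taken -> place at 1.
Table: [972, 790, —, —, —, 410, —, —, —, 907, 543, 205, 581]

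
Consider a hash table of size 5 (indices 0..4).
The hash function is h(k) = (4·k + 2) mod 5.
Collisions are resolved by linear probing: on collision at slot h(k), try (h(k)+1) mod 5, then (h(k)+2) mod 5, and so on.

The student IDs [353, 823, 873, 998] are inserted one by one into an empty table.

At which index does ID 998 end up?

353 hashes to 4; slot 4 is free => place at 4.
823 hashes to 4; 4 taken => place at 0.
873 hashes to 4; 4,0 taken => place at 1.
998 hashes to 4; 4,0,1 taken => place at 2.
Table: [823, 873, 998, -, 353]

2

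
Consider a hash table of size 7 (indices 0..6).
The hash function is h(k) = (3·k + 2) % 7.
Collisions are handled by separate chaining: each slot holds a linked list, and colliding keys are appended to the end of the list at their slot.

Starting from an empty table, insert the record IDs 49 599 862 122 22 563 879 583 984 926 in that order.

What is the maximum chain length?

49 -> bucket 2
599 -> bucket 0
862 -> bucket 5
122 -> bucket 4
22 -> bucket 5 (collision)
563 -> bucket 4 (collision)
879 -> bucket 0 (collision)
583 -> bucket 1
984 -> bucket 0 (collision)
926 -> bucket 1 (collision)
Final buckets:
0: 599 -> 879 -> 984
1: 583 -> 926
2: 49
3: —
4: 122 -> 563
5: 862 -> 22
6: —

3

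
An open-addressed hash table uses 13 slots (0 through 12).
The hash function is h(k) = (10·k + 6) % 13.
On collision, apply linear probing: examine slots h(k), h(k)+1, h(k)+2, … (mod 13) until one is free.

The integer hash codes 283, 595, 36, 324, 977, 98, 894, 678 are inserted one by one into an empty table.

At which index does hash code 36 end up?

4

Insert 283: h=2, slot 2 empty → index 2.
Insert 595: h=2, slot 2 occupied → index 3.
Insert 36: h=2, slots 2,3 occupied → index 4.
Insert 324: h=9, slot 9 empty → index 9.
Insert 977: h=0, slot 0 empty → index 0.
Insert 98: h=11, slot 11 empty → index 11.
Insert 894: h=2, slots 2,3,4 occupied → index 5.
Insert 678: h=0, slot 0 occupied → index 1.
Table: [977, 678, 283, 595, 36, 894, -, -, -, 324, -, 98, -]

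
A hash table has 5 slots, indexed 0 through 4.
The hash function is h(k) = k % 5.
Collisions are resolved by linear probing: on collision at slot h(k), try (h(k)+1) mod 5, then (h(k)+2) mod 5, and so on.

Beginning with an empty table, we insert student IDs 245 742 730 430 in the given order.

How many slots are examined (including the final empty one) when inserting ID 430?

245 hashes to 0; slot 0 is free => place at 0.
742 hashes to 2; slot 2 is free => place at 2.
730 hashes to 0; 0 taken => place at 1.
430 hashes to 0; 0,1,2 taken => place at 3.
Table: [245, 730, 742, 430, ∅]

4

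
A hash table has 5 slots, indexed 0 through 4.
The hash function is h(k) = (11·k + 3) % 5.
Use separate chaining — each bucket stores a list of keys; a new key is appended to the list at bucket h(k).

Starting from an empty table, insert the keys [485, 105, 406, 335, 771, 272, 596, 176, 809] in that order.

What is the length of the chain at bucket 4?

4

Insert 485: h=3, bucket 3 empty -> new chain.
Insert 105: h=3, bucket 3 nonempty -> append to chain.
Insert 406: h=4, bucket 4 empty -> new chain.
Insert 335: h=3, bucket 3 nonempty -> append to chain.
Insert 771: h=4, bucket 4 nonempty -> append to chain.
Insert 272: h=0, bucket 0 empty -> new chain.
Insert 596: h=4, bucket 4 nonempty -> append to chain.
Insert 176: h=4, bucket 4 nonempty -> append to chain.
Insert 809: h=2, bucket 2 empty -> new chain.
Final buckets:
0: 272
1: .
2: 809
3: 485 -> 105 -> 335
4: 406 -> 771 -> 596 -> 176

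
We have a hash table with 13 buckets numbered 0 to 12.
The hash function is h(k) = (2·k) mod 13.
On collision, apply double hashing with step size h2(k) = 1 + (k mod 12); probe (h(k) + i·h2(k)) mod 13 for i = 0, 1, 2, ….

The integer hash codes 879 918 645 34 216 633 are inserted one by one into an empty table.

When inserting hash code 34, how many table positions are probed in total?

879: h=3 → slot 3
918: h=3, h2=7, probe 3,10 → slot 10
645: h=3, h2=10, probe 3,0 → slot 0
34: h=3, h2=11, probe 3,1 → slot 1
216: h=3, h2=1, probe 3,4 → slot 4
633: h=5 → slot 5
Table: [645, 34, _, 879, 216, 633, _, _, _, _, 918, _, _]

2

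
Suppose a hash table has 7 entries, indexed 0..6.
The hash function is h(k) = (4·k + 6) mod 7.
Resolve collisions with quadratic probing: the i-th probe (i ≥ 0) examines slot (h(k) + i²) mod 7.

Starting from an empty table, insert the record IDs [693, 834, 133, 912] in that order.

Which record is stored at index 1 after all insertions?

Insert 693: h=6, slot 6 empty -> index 6.
Insert 834: h=3, slot 3 empty -> index 3.
Insert 133: h=6, slot 6 occupied -> index 0.
Insert 912: h=0, slot 0 occupied -> index 1.
Table: [133, 912, ∅, 834, ∅, ∅, 693]

912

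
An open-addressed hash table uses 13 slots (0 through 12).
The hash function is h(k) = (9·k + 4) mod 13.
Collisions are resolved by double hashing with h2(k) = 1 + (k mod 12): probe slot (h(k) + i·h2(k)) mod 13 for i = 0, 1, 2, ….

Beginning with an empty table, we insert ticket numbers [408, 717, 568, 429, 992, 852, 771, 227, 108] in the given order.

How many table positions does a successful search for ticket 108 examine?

408 hashes to 10; slot 10 is free -> place at 10.
717 hashes to 9; slot 9 is free -> place at 9.
568 hashes to 7; slot 7 is free -> place at 7.
429 hashes to 4; slot 4 is free -> place at 4.
992 hashes to 1; slot 1 is free -> place at 1.
852 hashes to 2; slot 2 is free -> place at 2.
771 hashes to 1, h2=4; 1 taken -> place at 5.
227 hashes to 6; slot 6 is free -> place at 6.
108 hashes to 1, h2=1; 1,2 taken -> place at 3.
Table: [_, 992, 852, 108, 429, 771, 227, 568, _, 717, 408, _, _]
Lookup 108: h=1, h2=1, probe 1,2,3 → found at 3.

3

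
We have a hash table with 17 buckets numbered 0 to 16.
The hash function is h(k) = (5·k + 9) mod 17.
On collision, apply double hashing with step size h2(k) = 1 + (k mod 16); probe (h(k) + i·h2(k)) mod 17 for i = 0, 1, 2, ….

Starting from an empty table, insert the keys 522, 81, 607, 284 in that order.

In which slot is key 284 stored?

14

Insert 522: h=1, slot 1 empty => index 1.
Insert 81: h=6, slot 6 empty => index 6.
Insert 607: h=1, h2=16, slot 1 occupied => index 0.
Insert 284: h=1, h2=13, slot 1 occupied => index 14.
Table: [607, 522, ∅, ∅, ∅, ∅, 81, ∅, ∅, ∅, ∅, ∅, ∅, ∅, 284, ∅, ∅]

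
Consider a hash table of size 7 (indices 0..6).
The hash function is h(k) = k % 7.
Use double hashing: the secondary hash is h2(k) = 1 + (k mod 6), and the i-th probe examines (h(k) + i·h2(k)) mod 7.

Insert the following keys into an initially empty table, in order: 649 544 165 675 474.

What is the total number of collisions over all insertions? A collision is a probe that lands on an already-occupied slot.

649: h=5 → slot 5
544: h=5, h2=5, probe 5,3 → slot 3
165: h=4 → slot 4
675: h=3, h2=4, probe 3,0 → slot 0
474: h=5, h2=1, probe 5,6 → slot 6
Table: [675, ∅, ∅, 544, 165, 649, 474]

3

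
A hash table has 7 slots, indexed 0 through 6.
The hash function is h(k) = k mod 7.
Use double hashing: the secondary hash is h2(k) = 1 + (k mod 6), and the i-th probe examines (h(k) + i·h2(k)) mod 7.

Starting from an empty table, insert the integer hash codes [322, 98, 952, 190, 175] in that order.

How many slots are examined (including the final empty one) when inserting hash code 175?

Insert 322: h=0, slot 0 empty -> index 0.
Insert 98: h=0, h2=3, slot 0 occupied -> index 3.
Insert 952: h=0, h2=5, slot 0 occupied -> index 5.
Insert 190: h=1, slot 1 empty -> index 1.
Insert 175: h=0, h2=2, slot 0 occupied -> index 2.
Table: [322, 190, 175, 98, ., 952, .]

2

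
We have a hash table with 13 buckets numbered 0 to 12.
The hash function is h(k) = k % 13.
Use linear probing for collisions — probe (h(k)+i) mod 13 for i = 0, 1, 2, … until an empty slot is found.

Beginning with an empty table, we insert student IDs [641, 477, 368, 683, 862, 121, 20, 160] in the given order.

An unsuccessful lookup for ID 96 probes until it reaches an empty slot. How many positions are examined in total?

641 hashes to 4; slot 4 is free => place at 4.
477 hashes to 9; slot 9 is free => place at 9.
368 hashes to 4; 4 taken => place at 5.
683 hashes to 7; slot 7 is free => place at 7.
862 hashes to 4; 4,5 taken => place at 6.
121 hashes to 4; 4,5,6,7 taken => place at 8.
20 hashes to 7; 7,8,9 taken => place at 10.
160 hashes to 4; 4,5,6,7,8,9,10 taken => place at 11.
Table: [—, —, —, —, 641, 368, 862, 683, 121, 477, 20, 160, —]
Lookup 96: h=5, probe 5,6,7,8,9,10,11,12 → slot 12 empty, not found.

8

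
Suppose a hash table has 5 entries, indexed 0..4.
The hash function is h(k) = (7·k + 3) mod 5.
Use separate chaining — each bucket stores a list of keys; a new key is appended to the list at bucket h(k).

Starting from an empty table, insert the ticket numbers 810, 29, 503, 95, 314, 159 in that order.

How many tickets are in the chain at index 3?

2

810 → bucket 3
29 → bucket 1
503 → bucket 4
95 → bucket 3 (collision)
314 → bucket 1 (collision)
159 → bucket 1 (collision)
Final buckets:
0: ∅
1: 29 -> 314 -> 159
2: ∅
3: 810 -> 95
4: 503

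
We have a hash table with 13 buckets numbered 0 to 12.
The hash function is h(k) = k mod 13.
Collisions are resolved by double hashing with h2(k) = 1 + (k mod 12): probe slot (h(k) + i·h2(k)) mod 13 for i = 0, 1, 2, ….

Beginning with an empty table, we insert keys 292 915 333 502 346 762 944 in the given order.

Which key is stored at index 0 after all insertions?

944

Insert 292: h=6, slot 6 empty => index 6.
Insert 915: h=5, slot 5 empty => index 5.
Insert 333: h=8, slot 8 empty => index 8.
Insert 502: h=8, h2=11, slots 8,6 occupied => index 4.
Insert 346: h=8, h2=11, slots 8,6,4 occupied => index 2.
Insert 762: h=8, h2=7, slots 8,2 occupied => index 9.
Insert 944: h=8, h2=9, slots 8,4 occupied => index 0.
Table: [944, _, 346, _, 502, 915, 292, _, 333, 762, _, _, _]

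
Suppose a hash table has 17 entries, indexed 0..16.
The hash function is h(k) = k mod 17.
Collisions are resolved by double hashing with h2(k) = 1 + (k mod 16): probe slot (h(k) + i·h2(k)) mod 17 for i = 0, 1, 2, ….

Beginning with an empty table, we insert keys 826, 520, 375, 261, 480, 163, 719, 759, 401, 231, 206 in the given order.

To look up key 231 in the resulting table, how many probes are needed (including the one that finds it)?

3

826 hashes to 10; slot 10 is free => place at 10.
520 hashes to 10, h2=9; 10 taken => place at 2.
375 hashes to 1; slot 1 is free => place at 1.
261 hashes to 6; slot 6 is free => place at 6.
480 hashes to 4; slot 4 is free => place at 4.
163 hashes to 10, h2=4; 10 taken => place at 14.
719 hashes to 5; slot 5 is free => place at 5.
759 hashes to 11; slot 11 is free => place at 11.
401 hashes to 10, h2=2; 10 taken => place at 12.
231 hashes to 10, h2=8; 10,1 taken => place at 9.
206 hashes to 2, h2=15; 2 taken => place at 0.
Table: [206, 375, 520, -, 480, 719, 261, -, -, 231, 826, 759, 401, -, 163, -, -]
Lookup 231: h=10, h2=8, probe 10,1,9 → found at 9.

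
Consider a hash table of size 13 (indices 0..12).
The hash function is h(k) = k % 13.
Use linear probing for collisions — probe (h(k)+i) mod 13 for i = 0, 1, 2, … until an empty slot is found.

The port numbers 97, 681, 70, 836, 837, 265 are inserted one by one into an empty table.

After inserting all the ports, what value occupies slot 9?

Insert 97: h=6, slot 6 empty -> index 6.
Insert 681: h=5, slot 5 empty -> index 5.
Insert 70: h=5, slots 5,6 occupied -> index 7.
Insert 836: h=4, slot 4 empty -> index 4.
Insert 837: h=5, slots 5,6,7 occupied -> index 8.
Insert 265: h=5, slots 5,6,7,8 occupied -> index 9.
Table: [-, -, -, -, 836, 681, 97, 70, 837, 265, -, -, -]

265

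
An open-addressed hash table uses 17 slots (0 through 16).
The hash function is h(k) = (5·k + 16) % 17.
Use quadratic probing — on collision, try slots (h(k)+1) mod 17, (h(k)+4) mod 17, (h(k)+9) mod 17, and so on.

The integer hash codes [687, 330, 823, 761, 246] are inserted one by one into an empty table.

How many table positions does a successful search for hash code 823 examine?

Insert 687: h=0, slot 0 empty -> index 0.
Insert 330: h=0, slot 0 occupied -> index 1.
Insert 823: h=0, slots 0,1 occupied -> index 4.
Insert 761: h=13, slot 13 empty -> index 13.
Insert 246: h=5, slot 5 empty -> index 5.
Table: [687, 330, ., ., 823, 246, ., ., ., ., ., ., ., 761, ., ., .]
Lookup 823: h=0, probe 0,1,4 → found at 4.

3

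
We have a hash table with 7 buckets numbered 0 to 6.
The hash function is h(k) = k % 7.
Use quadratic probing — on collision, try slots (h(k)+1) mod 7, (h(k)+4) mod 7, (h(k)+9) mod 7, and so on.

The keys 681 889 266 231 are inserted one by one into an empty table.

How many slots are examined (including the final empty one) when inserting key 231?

3

681: h=2 → slot 2
889: h=0 → slot 0
266: h=0, probe 0,1 → slot 1
231: h=0, probe 0,1,4 → slot 4
Table: [889, 266, 681, ∅, 231, ∅, ∅]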